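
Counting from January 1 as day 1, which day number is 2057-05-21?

Days in months before May: 31 + 28 + 31 + 30 = 120.
Plus 21 days into May → day 141.

141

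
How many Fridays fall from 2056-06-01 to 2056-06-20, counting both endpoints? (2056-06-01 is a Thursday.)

3

2056-06-01 is a Thursday; the first Friday on or after it is 2056-06-02 (1 day later).
From 2056-06-02 to 2056-06-20 is 20 − 2 = 18 days.
18 ÷ 7 = 2 full weeks with remainder 4, so 2 more Fridays after the first → 3.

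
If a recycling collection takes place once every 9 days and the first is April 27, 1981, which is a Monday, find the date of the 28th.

December 26, 1981

The 28th occurrence is 27 intervals after the first: 27 × 9 = 243 days after April 27, 1981.
April has 30 days — 3 days to the end of April leaves 240.
May has 31 days (209 left).
June has 30 days (179 left).
July has 31 days (148 left).
August has 31 days (117 left).
September has 30 days (87 left).
October has 31 days (56 left).
November has 30 days (26 left).
26 days into December → December 26, 1981.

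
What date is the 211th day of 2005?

Jan has 31 days (211 − 31 = 180 remain).
Feb has 28 days (180 − 28 = 152 remain).
Mar has 31 days (152 − 31 = 121 remain).
Apr has 30 days (121 − 30 = 91 remain).
May has 31 days (91 − 31 = 60 remain).
Jun has 30 days (60 − 30 = 30 remain).
30 into Jul → Jul 30.

Jul 30, 2005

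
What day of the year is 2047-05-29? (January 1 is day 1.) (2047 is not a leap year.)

Days in months before May: 31 + 28 + 31 + 30 = 120.
Plus 29 days into May → day 149.

149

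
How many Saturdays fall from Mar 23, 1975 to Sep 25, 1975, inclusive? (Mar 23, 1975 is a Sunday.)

Mar 23, 1975 is a Sunday; the first Saturday on or after it is Mar 29, 1975 (6 days later).
From Mar 29, 1975 to Sep 25, 1975: 2 + 30 + 31 + 30 + 31 + 31 + 25 = 180 days (rest of Mar, Apr, May, Jun, Jul, Aug, Sep).
180 ÷ 7 = 25 full weeks with remainder 5, so 25 more Saturdays after the first → 26.

26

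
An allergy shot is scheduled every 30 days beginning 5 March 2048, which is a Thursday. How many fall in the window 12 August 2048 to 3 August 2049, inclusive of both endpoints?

Occurrences land 30·i days after 5 March 2048 for i = 0, 1, 2, …
12 August 2048 is 160 days after the start; 160 ÷ 30 = 5 remainder 10; since the remainder is 10, round up to i = 6. First occurrence in the window: #7 on 1 September 2048 (6×30 = 180 days in).
3 August 2049 is 516 days after the start; 516 ÷ 30 = 17 remainder 6. Last occurrence in the window: #18 on 28 July 2049.
Occurrences #7 through #18: 12 in total.

12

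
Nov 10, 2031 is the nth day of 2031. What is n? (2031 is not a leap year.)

314

Days in months before Nov: 31 + 28 + 31 + 30 + 31 + 30 + 31 + 31 + 30 + 31 = 304.
Plus 10 days into Nov → day 314.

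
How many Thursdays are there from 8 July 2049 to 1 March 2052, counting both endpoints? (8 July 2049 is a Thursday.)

8 July 2049 is a Thursday; the first Thursday on or after it is 8 July 2049.
From 8 July 2049 to 1 March 2052: 176 + 365 + 365 + 61 = 967 days (rest of 2049, 2050, 2051, to 1 March 2052 in 2052).
967 ÷ 7 = 138 full weeks with remainder 1, so 138 more Thursdays after the first → 139.

139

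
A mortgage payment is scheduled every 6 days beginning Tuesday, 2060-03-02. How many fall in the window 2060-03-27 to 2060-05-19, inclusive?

Occurrences land 6·i days after 2060-03-02 for i = 0, 1, 2, …
2060-03-27 is 25 days after the start; 25 ÷ 6 = 4 remainder 1; since the remainder is 1, round up to i = 5. First occurrence in the window: #6 on 2060-04-01 (5×6 = 30 days in).
2060-05-19 is 78 days after the start; 78 ÷ 6 = 13 remainder 0. Last occurrence in the window: #14 on 2060-05-19.
Occurrences #6 through #14: 9 in total.

9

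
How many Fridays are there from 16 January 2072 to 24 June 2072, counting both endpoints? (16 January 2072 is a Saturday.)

16 January 2072 is a Saturday; the first Friday on or after it is 22 January 2072 (6 days later).
From 22 January 2072 to 24 June 2072: 9 + 29 + 31 + 30 + 31 + 24 = 154 days (rest of January, February, March, April, May, June).
154 ÷ 7 = 22 full weeks with remainder 0, so 22 more Fridays after the first → 23.

23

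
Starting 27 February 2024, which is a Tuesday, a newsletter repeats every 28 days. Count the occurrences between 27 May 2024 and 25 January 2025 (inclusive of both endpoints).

Occurrences land 28·i days after 27 February 2024 for i = 0, 1, 2, …
27 May 2024 is 90 days after the start; 90 ÷ 28 = 3 remainder 6; since the remainder is 6, round up to i = 4. First occurrence in the window: #5 on 18 June 2024 (4×28 = 112 days in).
25 January 2025 is 333 days after the start; 333 ÷ 28 = 11 remainder 25. Last occurrence in the window: #12 on 31 December 2024.
Occurrences #5 through #12: 8 in total.

8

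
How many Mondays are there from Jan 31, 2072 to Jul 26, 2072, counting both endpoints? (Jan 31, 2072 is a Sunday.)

26

Jan 31, 2072 is a Sunday; the first Monday on or after it is Feb 1, 2072 (1 day later).
From Feb 1, 2072 to Jul 26, 2072: 28 + 31 + 30 + 31 + 30 + 26 = 176 days (rest of Feb, Mar, Apr, May, Jun, Jul).
176 ÷ 7 = 25 full weeks with remainder 1, so 25 more Mondays after the first → 26.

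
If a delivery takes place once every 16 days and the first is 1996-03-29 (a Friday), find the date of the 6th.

The 6th occurrence is 5 intervals after the first: 5 × 16 = 80 days after 1996-03-29.
March has 31 days — 2 days to the end of March leaves 78.
April has 30 days (48 left).
May has 31 days (17 left).
17 days into June → 1996-06-17.

1996-06-17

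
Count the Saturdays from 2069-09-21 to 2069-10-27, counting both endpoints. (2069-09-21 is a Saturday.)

2069-09-21 is a Saturday; the first Saturday on or after it is 2069-09-21.
From 2069-09-21 to 2069-10-27: 9 + 27 = 36 days (rest of September, October).
36 ÷ 7 = 5 full weeks with remainder 1, so 5 more Saturdays after the first → 6.

6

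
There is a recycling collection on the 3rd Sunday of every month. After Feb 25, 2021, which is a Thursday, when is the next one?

Mar 21, 2021

Feb 2021 starts on a Monday; its first Sunday is the 7th, so the 3rd Sunday is the 21st — Feb 21, 2021.
That is not after Feb 25, 2021, so look at Mar 2021.
Mar 2021 starts on a Monday; its first Sunday is the 7th, so the 3rd Sunday is the 21st — Mar 21, 2021.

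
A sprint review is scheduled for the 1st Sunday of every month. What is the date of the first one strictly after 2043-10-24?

2043-11-01

October 2043 starts on a Thursday, so its 1st Sunday is 2043-10-04 (3 days in).
That is not after 2043-10-24, so look at November 2043.
November 2043 starts on a Sunday, so its 1st Sunday is 2043-11-01.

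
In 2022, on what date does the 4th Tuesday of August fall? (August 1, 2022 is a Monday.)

August 2022 begins on a Monday, so the first Tuesday is August 2 (1 day later).
The 4th Tuesday is 3 weeks later: 2 + 21 = 23.

2022-08-23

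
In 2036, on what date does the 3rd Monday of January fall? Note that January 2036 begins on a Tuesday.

21 January 2036

January 2036 begins on a Tuesday, so the first Monday is January 7 (6 days later).
The 3rd Monday is 2 weeks later: 7 + 14 = 21.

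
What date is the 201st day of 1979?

January has 31 days (201 − 31 = 170 remain).
February has 28 days (170 − 28 = 142 remain).
March has 31 days (142 − 31 = 111 remain).
April has 30 days (111 − 30 = 81 remain).
May has 31 days (81 − 31 = 50 remain).
June has 30 days (50 − 30 = 20 remain).
20 into July → July 20.

July 20, 1979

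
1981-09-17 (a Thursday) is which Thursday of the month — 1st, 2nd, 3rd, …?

3rd

Day 17 falls in week ⌈17/7⌉ of the month.
Days 1–7 hold the 1st Thursday, 8–14 the 2nd, 15–21 the 3rd, 22–28 the 4th, 29–31 the 5th.
17 is in the range for the 3rd.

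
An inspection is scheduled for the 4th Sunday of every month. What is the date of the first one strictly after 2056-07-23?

2056-08-27

July 2056 starts on a Saturday; its first Sunday is the 2nd, so the 4th Sunday is the 23rd — 2056-07-23.
That is not after 2056-07-23, so look at August 2056.
August 2056 starts on a Tuesday; its first Sunday is the 6th, so the 4th Sunday is the 27th — 2056-08-27.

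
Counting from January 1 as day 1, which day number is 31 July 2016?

Days in months before July: 31 + 29 + 31 + 30 + 31 + 30 = 182.
Plus 31 days into July → day 213.

213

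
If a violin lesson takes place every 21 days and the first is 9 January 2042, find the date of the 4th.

13 March 2042

The 4th occurrence is 3 intervals after the first: 3 × 21 = 63 days after 9 January 2042.
January has 31 days — 22 days to the end of January leaves 41.
February has 28 days (13 left).
13 days into March → 13 March 2042.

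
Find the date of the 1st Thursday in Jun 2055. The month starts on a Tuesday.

Jun 2055 begins on a Tuesday, so the first Thursday is Jun 3 (2 days later).

Jun 3, 2055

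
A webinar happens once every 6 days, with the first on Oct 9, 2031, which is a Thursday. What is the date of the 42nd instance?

The 42nd occurrence is 41 intervals after the first: 41 × 6 = 246 days after Oct 9, 2031.
Oct has 31 days — 22 days to the end of Oct leaves 224.
Nov has 30 days (194 left).
Dec has 31 days (163 left).
Jan has 31 days (132 left).
Feb has 29 days (103 left).
Mar has 31 days (72 left).
Apr has 30 days (42 left).
May has 31 days (11 left).
11 days into Jun → Jun 11, 2032.

Jun 11, 2032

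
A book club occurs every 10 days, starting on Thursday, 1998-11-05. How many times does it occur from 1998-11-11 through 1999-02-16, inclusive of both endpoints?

10

Occurrences land 10·i days after 1998-11-05 for i = 0, 1, 2, …
1998-11-11 is 6 days after the start; 6 ÷ 10 = 0 remainder 6; since the remainder is 6, round up to i = 1. First occurrence in the window: #2 on 1998-11-15 (1×10 = 10 days in).
1999-02-16 is 103 days after the start; 103 ÷ 10 = 10 remainder 3. Last occurrence in the window: #11 on 1999-02-13.
Occurrences #2 through #11: 10 in total.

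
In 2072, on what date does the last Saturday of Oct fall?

Oct 2072 begins on a Saturday, so the first Saturday is Oct 1.
Oct 2072 has 31 days. Adding weeks: 1, 8, 15, 22, 29 — the last one ≤ 31 is the 29th.

Oct 29, 2072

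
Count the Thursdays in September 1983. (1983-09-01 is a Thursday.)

5

1983-09-01 is a Thursday; the first Thursday on or after it is 1983-09-01.
From 1983-09-01 to 1983-09-30 is 30 − 1 = 29 days.
29 ÷ 7 = 4 full weeks with remainder 1, so 4 more Thursdays after the first → 5.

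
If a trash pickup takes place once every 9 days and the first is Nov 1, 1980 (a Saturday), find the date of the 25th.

Jun 5, 1981

The 25th occurrence is 24 intervals after the first: 24 × 9 = 216 days after Nov 1, 1980.
Nov has 30 days — 29 days to the end of Nov leaves 187.
Dec has 31 days (156 left).
Jan has 31 days (125 left).
Feb has 28 days (97 left).
Mar has 31 days (66 left).
Apr has 30 days (36 left).
May has 31 days (5 left).
5 days into Jun → Jun 5, 1981.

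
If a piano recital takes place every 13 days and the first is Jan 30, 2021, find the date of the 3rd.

Feb 25, 2021

The 3rd occurrence is 2 intervals after the first: 2 × 13 = 26 days after Jan 30, 2021.
Jan has 31 days — 1 day to the end of Jan leaves 25.
25 days into Feb → Feb 25, 2021.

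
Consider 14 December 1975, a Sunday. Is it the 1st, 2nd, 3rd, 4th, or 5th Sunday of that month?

Day 14 falls in week ⌈14/7⌉ of the month.
Days 1–7 hold the 1st Sunday, 8–14 the 2nd, 15–21 the 3rd, 22–28 the 4th, 29–31 the 5th.
14 is in the range for the 2nd.

2nd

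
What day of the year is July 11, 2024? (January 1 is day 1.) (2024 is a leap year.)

193

Days in months before July: 31 + 29 + 31 + 30 + 31 + 30 = 182.
Plus 11 days into July → day 193.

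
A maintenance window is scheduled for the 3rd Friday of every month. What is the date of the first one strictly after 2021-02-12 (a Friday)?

February 2021 starts on a Monday; its first Friday is the 5th, so the 3rd Friday is the 19th — 2021-02-19.
2021-02-19 is after 2021-02-12, so that is the next one.

2021-02-19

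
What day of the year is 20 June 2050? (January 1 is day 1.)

Days in months before June: 31 + 28 + 31 + 30 + 31 = 151.
Plus 20 days into June → day 171.

171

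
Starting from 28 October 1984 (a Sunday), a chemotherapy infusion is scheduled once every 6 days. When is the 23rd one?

The 23rd occurrence is 22 intervals after the first: 22 × 6 = 132 days after 28 October 1984.
October has 31 days — 3 days to the end of October leaves 129.
November has 30 days (99 left).
December has 31 days (68 left).
January has 31 days (37 left).
February has 28 days (9 left).
9 days into March → 9 March 1985.

9 March 1985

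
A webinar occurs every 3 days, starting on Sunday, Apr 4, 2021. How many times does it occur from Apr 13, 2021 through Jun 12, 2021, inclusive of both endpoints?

Occurrences land 3·i days after Apr 4, 2021 for i = 0, 1, 2, …
Apr 13, 2021 is 9 days after the start; 9 ÷ 3 = 3 remainder 0. First occurrence in the window: #4 on Apr 13, 2021 (3×3 = 9 days in).
Jun 12, 2021 is 69 days after the start; 69 ÷ 3 = 23 remainder 0. Last occurrence in the window: #24 on Jun 12, 2021.
Occurrences #4 through #24: 21 in total.

21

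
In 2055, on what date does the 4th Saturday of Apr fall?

The first Saturday of Apr 2055 is Apr 3.
The 4th Saturday is 3 weeks later: 3 + 21 = 24.

Apr 24, 2055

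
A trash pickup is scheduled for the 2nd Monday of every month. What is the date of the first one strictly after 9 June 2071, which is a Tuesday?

June 2071 starts on a Monday; its first Monday is the 1st, so the 2nd Monday is the 8th — 8 June 2071.
That is not after 9 June 2071, so look at July 2071.
July 2071 starts on a Wednesday; its first Monday is the 6th, so the 2nd Monday is the 13th — 13 July 2071.

13 July 2071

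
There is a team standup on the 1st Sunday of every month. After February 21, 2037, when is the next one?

March 1, 2037

February 2037 starts on a Sunday, so its 1st Sunday is February 1, 2037.
That is not after February 21, 2037, so look at March 2037.
March 2037 starts on a Sunday, so its 1st Sunday is March 1, 2037.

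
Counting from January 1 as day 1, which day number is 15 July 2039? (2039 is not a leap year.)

196

Days in months before July: 31 + 28 + 31 + 30 + 31 + 30 = 181.
Plus 15 days into July → day 196.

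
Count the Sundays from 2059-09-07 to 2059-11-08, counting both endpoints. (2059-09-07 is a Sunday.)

9

2059-09-07 is a Sunday; the first Sunday on or after it is 2059-09-07.
From 2059-09-07 to 2059-11-08: 23 + 31 + 8 = 62 days (rest of September, October, November).
62 ÷ 7 = 8 full weeks with remainder 6, so 8 more Sundays after the first → 9.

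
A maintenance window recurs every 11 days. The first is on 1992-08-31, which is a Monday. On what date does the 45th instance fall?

The 45th occurrence is 44 intervals after the first: 44 × 11 = 484 days after 1992-08-31.
August has 31 days — 0 days to the end of August leaves 484.
From end of August to end of 1992 is 122 days (362 left).
January has 31 days (331 left).
February has 28 days (303 left).
March has 31 days (272 left).
April has 30 days (242 left).
May has 31 days (211 left).
June has 30 days (181 left).
July has 31 days (150 left).
August has 31 days (119 left).
September has 30 days (89 left).
October has 31 days (58 left).
November has 30 days (28 left).
28 days into December → 1993-12-28.

1993-12-28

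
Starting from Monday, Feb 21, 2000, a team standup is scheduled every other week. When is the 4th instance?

Apr 3, 2000

The 4th occurrence is 3 intervals after the first: 3 × 14 = 42 days after Feb 21, 2000.
Feb has 29 days — 8 days to the end of Feb leaves 34.
Mar has 31 days (3 left).
3 days into Apr → Apr 3, 2000.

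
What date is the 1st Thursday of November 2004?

The first Thursday of November 2004 is November 4.

November 4, 2004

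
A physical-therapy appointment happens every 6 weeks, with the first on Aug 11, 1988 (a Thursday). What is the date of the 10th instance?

The 10th occurrence is 9 intervals after the first: 9 × 42 = 378 days after Aug 11, 1988.
Aug has 31 days — 20 days to the end of Aug leaves 358.
Sep has 30 days (328 left).
Oct has 31 days (297 left).
Nov has 30 days (267 left).
Dec has 31 days (236 left).
Jan has 31 days (205 left).
Feb has 28 days (177 left).
Mar has 31 days (146 left).
Apr has 30 days (116 left).
May has 31 days (85 left).
Jun has 30 days (55 left).
Jul has 31 days (24 left).
24 days into Aug → Aug 24, 1989.

Aug 24, 1989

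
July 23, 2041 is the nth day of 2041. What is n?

Days in months before July: 31 + 28 + 31 + 30 + 31 + 30 = 181.
Plus 23 days into July → day 204.

204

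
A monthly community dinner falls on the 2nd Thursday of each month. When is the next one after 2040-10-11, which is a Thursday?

2040-11-08

October 2040 starts on a Monday; its first Thursday is the 4th, so the 2nd Thursday is the 11th — 2040-10-11.
That is not after 2040-10-11, so look at November 2040.
November 2040 starts on a Thursday; its first Thursday is the 1st, so the 2nd Thursday is the 8th — 2040-11-08.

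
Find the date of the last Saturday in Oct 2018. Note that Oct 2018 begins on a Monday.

Oct 27, 2018

Oct 2018 begins on a Monday, so the first Saturday is Oct 6 (5 days later).
Oct 2018 has 31 days. Adding weeks: 6, 13, 20, 27 — the last one ≤ 31 is the 27th.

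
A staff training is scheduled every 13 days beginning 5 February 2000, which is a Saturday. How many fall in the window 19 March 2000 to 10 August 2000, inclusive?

11

Occurrences land 13·i days after 5 February 2000 for i = 0, 1, 2, …
19 March 2000 is 43 days after the start; 43 ÷ 13 = 3 remainder 4; since the remainder is 4, round up to i = 4. First occurrence in the window: #5 on 28 March 2000 (4×13 = 52 days in).
10 August 2000 is 187 days after the start; 187 ÷ 13 = 14 remainder 5. Last occurrence in the window: #15 on 5 August 2000.
Occurrences #5 through #15: 11 in total.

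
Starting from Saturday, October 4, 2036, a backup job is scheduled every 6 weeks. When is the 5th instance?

March 21, 2037

The 5th occurrence is 4 intervals after the first: 4 × 42 = 168 days after October 4, 2036.
October has 31 days — 27 days to the end of October leaves 141.
November has 30 days (111 left).
December has 31 days (80 left).
January has 31 days (49 left).
February has 28 days (21 left).
21 days into March → March 21, 2037.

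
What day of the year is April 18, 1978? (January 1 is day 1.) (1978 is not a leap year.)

Days in months before April: 31 + 28 + 31 = 90.
Plus 18 days into April → day 108.

108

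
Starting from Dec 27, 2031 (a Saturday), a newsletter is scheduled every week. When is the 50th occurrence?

The 50th occurrence is 49 intervals after the first: 49 × 7 = 343 days after Dec 27, 2031.
Dec has 31 days — 4 days to the end of Dec leaves 339.
Jan has 31 days (308 left).
Feb has 29 days (279 left).
Mar has 31 days (248 left).
Apr has 30 days (218 left).
May has 31 days (187 left).
Jun has 30 days (157 left).
Jul has 31 days (126 left).
Aug has 31 days (95 left).
Sep has 30 days (65 left).
Oct has 31 days (34 left).
Nov has 30 days (4 left).
4 days into Dec → Dec 4, 2032.

Dec 4, 2032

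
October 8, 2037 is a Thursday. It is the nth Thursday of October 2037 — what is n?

2nd

Day 8 falls in week ⌈8/7⌉ of the month.
Days 1–7 hold the 1st Thursday, 8–14 the 2nd, 15–21 the 3rd, 22–28 the 4th, 29–31 the 5th.
8 is in the range for the 2nd.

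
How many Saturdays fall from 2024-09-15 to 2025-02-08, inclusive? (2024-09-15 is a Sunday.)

2024-09-15 is a Sunday; the first Saturday on or after it is 2024-09-21 (6 days later).
From 2024-09-21 to 2025-02-08: 9 + 31 + 30 + 31 + 31 + 8 = 140 days (rest of September, October, November, December, January, February).
140 ÷ 7 = 20 full weeks with remainder 0, so 20 more Saturdays after the first → 21.

21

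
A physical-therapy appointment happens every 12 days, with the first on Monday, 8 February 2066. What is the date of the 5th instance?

The 5th occurrence is 4 intervals after the first: 4 × 12 = 48 days after 8 February 2066.
February has 28 days — 20 days to the end of February leaves 28.
28 days into March → 28 March 2066.

28 March 2066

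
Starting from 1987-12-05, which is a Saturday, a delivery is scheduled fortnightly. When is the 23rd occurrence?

1988-10-08

The 23rd occurrence is 22 intervals after the first: 22 × 14 = 308 days after 1987-12-05.
December has 31 days — 26 days to the end of December leaves 282.
January has 31 days (251 left).
February has 29 days (222 left).
March has 31 days (191 left).
April has 30 days (161 left).
May has 31 days (130 left).
June has 30 days (100 left).
July has 31 days (69 left).
August has 31 days (38 left).
September has 30 days (8 left).
8 days into October → 1988-10-08.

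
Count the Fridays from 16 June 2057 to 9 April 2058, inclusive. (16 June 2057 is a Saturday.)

42

16 June 2057 is a Saturday; the first Friday on or after it is 22 June 2057 (6 days later).
From 22 June 2057 to 9 April 2058: 8 + 31 + 31 + 30 + 31 + 30 + 31 + 31 + 28 + 31 + 9 = 291 days (rest of June, July, August, September, October, November, December, January, February, March, April).
291 ÷ 7 = 41 full weeks with remainder 4, so 41 more Fridays after the first → 42.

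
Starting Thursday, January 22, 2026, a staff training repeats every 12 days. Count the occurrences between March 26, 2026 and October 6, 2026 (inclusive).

16

Occurrences land 12·i days after January 22, 2026 for i = 0, 1, 2, …
March 26, 2026 is 63 days after the start; 63 ÷ 12 = 5 remainder 3; since the remainder is 3, round up to i = 6. First occurrence in the window: #7 on April 4, 2026 (6×12 = 72 days in).
October 6, 2026 is 257 days after the start; 257 ÷ 12 = 21 remainder 5. Last occurrence in the window: #22 on October 1, 2026.
Occurrences #7 through #22: 16 in total.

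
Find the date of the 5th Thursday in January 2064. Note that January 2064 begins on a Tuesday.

January 2064 begins on a Tuesday, so the first Thursday is January 3 (2 days later).
The 5th Thursday is 4 weeks later: 3 + 28 = 31.

31 January 2064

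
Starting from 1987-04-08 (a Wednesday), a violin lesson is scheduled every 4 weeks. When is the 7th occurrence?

The 7th occurrence is 6 intervals after the first: 6 × 28 = 168 days after 1987-04-08.
April has 30 days — 22 days to the end of April leaves 146.
May has 31 days (115 left).
June has 30 days (85 left).
July has 31 days (54 left).
August has 31 days (23 left).
23 days into September → 1987-09-23.

1987-09-23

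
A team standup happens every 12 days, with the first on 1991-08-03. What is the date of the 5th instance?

The 5th occurrence is 4 intervals after the first: 4 × 12 = 48 days after 1991-08-03.
August has 31 days — 28 days to the end of August leaves 20.
20 days into September → 1991-09-20.

1991-09-20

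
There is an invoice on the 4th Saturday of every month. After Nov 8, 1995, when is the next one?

Nov 25, 1995

Nov 1995 starts on a Wednesday; its first Saturday is the 4th, so the 4th Saturday is the 25th — Nov 25, 1995.
Nov 25, 1995 is after Nov 8, 1995, so that is the next one.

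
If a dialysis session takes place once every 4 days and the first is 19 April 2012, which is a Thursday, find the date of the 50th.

1 November 2012

The 50th occurrence is 49 intervals after the first: 49 × 4 = 196 days after 19 April 2012.
April has 30 days — 11 days to the end of April leaves 185.
May has 31 days (154 left).
June has 30 days (124 left).
July has 31 days (93 left).
August has 31 days (62 left).
September has 30 days (32 left).
October has 31 days (1 left).
1 day into November → 1 November 2012.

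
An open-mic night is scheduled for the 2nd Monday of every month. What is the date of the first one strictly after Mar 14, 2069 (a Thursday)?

Apr 8, 2069

Mar 2069 starts on a Friday; its first Monday is the 4th, so the 2nd Monday is the 11th — Mar 11, 2069.
That is not after Mar 14, 2069, so look at Apr 2069.
Apr 2069 starts on a Monday; its first Monday is the 1st, so the 2nd Monday is the 8th — Apr 8, 2069.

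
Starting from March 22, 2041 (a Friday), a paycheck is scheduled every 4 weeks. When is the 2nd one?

April 19, 2041

The 2nd occurrence is 1 interval after the first: 1 × 28 = 28 days after March 22, 2041.
March has 31 days — 9 days to the end of March leaves 19.
19 days into April → April 19, 2041.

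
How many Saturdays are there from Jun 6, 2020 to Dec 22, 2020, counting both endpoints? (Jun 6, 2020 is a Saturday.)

29

Jun 6, 2020 is a Saturday; the first Saturday on or after it is Jun 6, 2020.
From Jun 6, 2020 to Dec 22, 2020: 24 + 31 + 31 + 30 + 31 + 30 + 22 = 199 days (rest of Jun, Jul, Aug, Sep, Oct, Nov, Dec).
199 ÷ 7 = 28 full weeks with remainder 3, so 28 more Saturdays after the first → 29.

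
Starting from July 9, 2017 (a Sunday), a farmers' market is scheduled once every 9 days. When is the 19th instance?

The 19th occurrence is 18 intervals after the first: 18 × 9 = 162 days after July 9, 2017.
July has 31 days — 22 days to the end of July leaves 140.
August has 31 days (109 left).
September has 30 days (79 left).
October has 31 days (48 left).
November has 30 days (18 left).
18 days into December → December 18, 2017.

December 18, 2017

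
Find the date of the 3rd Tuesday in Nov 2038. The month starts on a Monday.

Nov 2038 begins on a Monday, so the first Tuesday is Nov 2 (1 day later).
The 3rd Tuesday is 2 weeks later: 2 + 14 = 16.

Nov 16, 2038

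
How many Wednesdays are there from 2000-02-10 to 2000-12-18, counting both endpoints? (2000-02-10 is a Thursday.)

44

2000-02-10 is a Thursday; the first Wednesday on or after it is 2000-02-16 (6 days later).
From 2000-02-16 to 2000-12-18: 13 + 31 + 30 + 31 + 30 + 31 + 31 + 30 + 31 + 30 + 18 = 306 days (rest of February, March, April, May, June, July, August, September, October, November, December).
306 ÷ 7 = 43 full weeks with remainder 5, so 43 more Wednesdays after the first → 44.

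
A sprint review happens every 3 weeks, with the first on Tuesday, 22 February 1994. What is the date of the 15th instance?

13 December 1994

The 15th occurrence is 14 intervals after the first: 14 × 21 = 294 days after 22 February 1994.
February has 28 days — 6 days to the end of February leaves 288.
March has 31 days (257 left).
April has 30 days (227 left).
May has 31 days (196 left).
June has 30 days (166 left).
July has 31 days (135 left).
August has 31 days (104 left).
September has 30 days (74 left).
October has 31 days (43 left).
November has 30 days (13 left).
13 days into December → 13 December 1994.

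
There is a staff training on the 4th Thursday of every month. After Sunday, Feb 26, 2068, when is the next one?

Mar 22, 2068

Feb 2068 starts on a Wednesday; its first Thursday is the 2nd, so the 4th Thursday is the 23rd — Feb 23, 2068.
That is not after Feb 26, 2068, so look at Mar 2068.
Mar 2068 starts on a Thursday; its first Thursday is the 1st, so the 4th Thursday is the 22nd — Mar 22, 2068.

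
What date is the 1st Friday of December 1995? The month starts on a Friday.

1 December 1995

December 1995 begins on a Friday, so the first Friday is December 1.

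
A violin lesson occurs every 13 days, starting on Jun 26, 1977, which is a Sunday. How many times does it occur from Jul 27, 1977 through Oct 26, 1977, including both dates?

7

Occurrences land 13·i days after Jun 26, 1977 for i = 0, 1, 2, …
Jul 27, 1977 is 31 days after the start; 31 ÷ 13 = 2 remainder 5; since the remainder is 5, round up to i = 3. First occurrence in the window: #4 on Aug 4, 1977 (3×13 = 39 days in).
Oct 26, 1977 is 122 days after the start; 122 ÷ 13 = 9 remainder 5. Last occurrence in the window: #10 on Oct 21, 1977.
Occurrences #4 through #10: 7 in total.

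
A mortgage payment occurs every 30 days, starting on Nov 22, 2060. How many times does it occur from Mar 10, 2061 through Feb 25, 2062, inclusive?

12

Occurrences land 30·i days after Nov 22, 2060 for i = 0, 1, 2, …
Mar 10, 2061 is 108 days after the start; 108 ÷ 30 = 3 remainder 18; since the remainder is 18, round up to i = 4. First occurrence in the window: #5 on Mar 22, 2061 (4×30 = 120 days in).
Feb 25, 2062 is 460 days after the start; 460 ÷ 30 = 15 remainder 10. Last occurrence in the window: #16 on Feb 15, 2062.
Occurrences #5 through #16: 12 in total.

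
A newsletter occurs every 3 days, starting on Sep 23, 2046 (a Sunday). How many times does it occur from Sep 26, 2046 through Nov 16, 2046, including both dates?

Occurrences land 3·i days after Sep 23, 2046 for i = 0, 1, 2, …
Sep 26, 2046 is 3 days after the start; 3 ÷ 3 = 1 remainder 0. First occurrence in the window: #2 on Sep 26, 2046 (1×3 = 3 days in).
Nov 16, 2046 is 54 days after the start; 54 ÷ 3 = 18 remainder 0. Last occurrence in the window: #19 on Nov 16, 2046.
Occurrences #2 through #19: 18 in total.

18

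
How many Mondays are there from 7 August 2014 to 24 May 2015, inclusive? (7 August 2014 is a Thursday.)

41

7 August 2014 is a Thursday; the first Monday on or after it is 11 August 2014 (4 days later).
From 11 August 2014 to 24 May 2015: 20 + 30 + 31 + 30 + 31 + 31 + 28 + 31 + 30 + 24 = 286 days (rest of August, September, October, November, December, January, February, March, April, May).
286 ÷ 7 = 40 full weeks with remainder 6, so 40 more Mondays after the first → 41.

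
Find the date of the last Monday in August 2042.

The first Monday of August 2042 is August 4.
August 2042 has 31 days. Adding weeks: 4, 11, 18, 25 — the last one ≤ 31 is the 25th.

25 August 2042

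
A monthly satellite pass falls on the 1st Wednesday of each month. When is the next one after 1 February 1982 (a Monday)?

3 February 1982

February 1982 starts on a Monday, so its 1st Wednesday is 3 February 1982 (2 days in).
3 February 1982 is after 1 February 1982, so that is the next one.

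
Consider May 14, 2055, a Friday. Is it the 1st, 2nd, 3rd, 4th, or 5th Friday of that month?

Day 14 falls in week ⌈14/7⌉ of the month.
Days 1–7 hold the 1st Friday, 8–14 the 2nd, 15–21 the 3rd, 22–28 the 4th, 29–31 the 5th.
14 is in the range for the 2nd.

2nd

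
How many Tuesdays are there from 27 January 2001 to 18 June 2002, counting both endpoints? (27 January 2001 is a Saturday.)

73

27 January 2001 is a Saturday; the first Tuesday on or after it is 30 January 2001 (3 days later).
From 30 January 2001 to 18 June 2002: 335 + 169 = 504 days (rest of 2001, to 18 June 2002 in 2002).
504 ÷ 7 = 72 full weeks with remainder 0, so 72 more Tuesdays after the first → 73.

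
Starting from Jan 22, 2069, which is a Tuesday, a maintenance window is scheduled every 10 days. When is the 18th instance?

Jul 11, 2069

The 18th occurrence is 17 intervals after the first: 17 × 10 = 170 days after Jan 22, 2069.
Jan has 31 days — 9 days to the end of Jan leaves 161.
Feb has 28 days (133 left).
Mar has 31 days (102 left).
Apr has 30 days (72 left).
May has 31 days (41 left).
Jun has 30 days (11 left).
11 days into Jul → Jul 11, 2069.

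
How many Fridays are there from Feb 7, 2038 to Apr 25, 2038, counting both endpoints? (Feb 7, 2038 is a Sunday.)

11

Feb 7, 2038 is a Sunday; the first Friday on or after it is Feb 12, 2038 (5 days later).
From Feb 12, 2038 to Apr 25, 2038: 16 + 31 + 25 = 72 days (rest of Feb, Mar, Apr).
72 ÷ 7 = 10 full weeks with remainder 2, so 10 more Fridays after the first → 11.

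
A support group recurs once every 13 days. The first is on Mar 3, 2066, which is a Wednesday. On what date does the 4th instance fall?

Apr 11, 2066

The 4th occurrence is 3 intervals after the first: 3 × 13 = 39 days after Mar 3, 2066.
Mar has 31 days — 28 days to the end of Mar leaves 11.
11 days into Apr → Apr 11, 2066.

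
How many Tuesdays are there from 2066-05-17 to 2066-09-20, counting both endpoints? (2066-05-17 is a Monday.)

18

2066-05-17 is a Monday; the first Tuesday on or after it is 2066-05-18 (1 day later).
From 2066-05-18 to 2066-09-20: 13 + 30 + 31 + 31 + 20 = 125 days (rest of May, June, July, August, September).
125 ÷ 7 = 17 full weeks with remainder 6, so 17 more Tuesdays after the first → 18.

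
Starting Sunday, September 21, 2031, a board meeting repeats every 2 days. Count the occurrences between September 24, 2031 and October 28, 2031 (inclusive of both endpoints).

17

Occurrences land 2·i days after September 21, 2031 for i = 0, 1, 2, …
September 24, 2031 is 3 days after the start; 3 ÷ 2 = 1 remainder 1; since the remainder is 1, round up to i = 2. First occurrence in the window: #3 on September 25, 2031 (2×2 = 4 days in).
October 28, 2031 is 37 days after the start; 37 ÷ 2 = 18 remainder 1. Last occurrence in the window: #19 on October 27, 2031.
Occurrences #3 through #19: 17 in total.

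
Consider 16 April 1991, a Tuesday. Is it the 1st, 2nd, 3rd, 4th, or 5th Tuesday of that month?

Day 16 falls in week ⌈16/7⌉ of the month.
Days 1–7 hold the 1st Tuesday, 8–14 the 2nd, 15–21 the 3rd, 22–28 the 4th, 29–31 the 5th.
16 is in the range for the 3rd.

3rd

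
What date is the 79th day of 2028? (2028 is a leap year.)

2028-03-19

January has 31 days (79 − 31 = 48 remain).
February has 29 days (48 − 29 = 19 remain).
19 into March → March 19.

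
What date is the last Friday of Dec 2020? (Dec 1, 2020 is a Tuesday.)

Dec 2020 begins on a Tuesday, so the first Friday is Dec 4 (3 days later).
Dec 2020 has 31 days. Adding weeks: 4, 11, 18, 25 — the last one ≤ 31 is the 25th.

Dec 25, 2020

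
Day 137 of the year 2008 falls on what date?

January has 31 days (137 − 31 = 106 remain).
February has 29 days (106 − 29 = 77 remain).
March has 31 days (77 − 31 = 46 remain).
April has 30 days (46 − 30 = 16 remain).
16 into May → May 16.

2008-05-16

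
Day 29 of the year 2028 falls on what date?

29 into Jan → Jan 29.

Jan 29, 2028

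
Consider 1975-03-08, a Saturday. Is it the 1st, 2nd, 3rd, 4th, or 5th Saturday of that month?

Day 8 falls in week ⌈8/7⌉ of the month.
Days 1–7 hold the 1st Saturday, 8–14 the 2nd, 15–21 the 3rd, 22–28 the 4th, 29–31 the 5th.
8 is in the range for the 2nd.

2nd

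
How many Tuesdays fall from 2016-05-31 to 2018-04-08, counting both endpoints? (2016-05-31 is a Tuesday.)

97

2016-05-31 is a Tuesday; the first Tuesday on or after it is 2016-05-31.
From 2016-05-31 to 2018-04-08: 214 + 365 + 98 = 677 days (rest of 2016, 2017, to 2018-04-08 in 2018).
677 ÷ 7 = 96 full weeks with remainder 5, so 96 more Tuesdays after the first → 97.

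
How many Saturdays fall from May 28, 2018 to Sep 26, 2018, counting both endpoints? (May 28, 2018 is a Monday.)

May 28, 2018 is a Monday; the first Saturday on or after it is Jun 2, 2018 (5 days later).
From Jun 2, 2018 to Sep 26, 2018: 28 + 31 + 31 + 26 = 116 days (rest of Jun, Jul, Aug, Sep).
116 ÷ 7 = 16 full weeks with remainder 4, so 16 more Saturdays after the first → 17.

17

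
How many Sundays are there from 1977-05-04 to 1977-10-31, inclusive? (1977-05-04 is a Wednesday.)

26

1977-05-04 is a Wednesday; the first Sunday on or after it is 1977-05-08 (4 days later).
From 1977-05-08 to 1977-10-31: 23 + 30 + 31 + 31 + 30 + 31 = 176 days (rest of May, June, July, August, September, October).
176 ÷ 7 = 25 full weeks with remainder 1, so 25 more Sundays after the first → 26.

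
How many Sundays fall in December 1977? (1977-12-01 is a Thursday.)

4

1977-12-01 is a Thursday; the first Sunday on or after it is 1977-12-04 (3 days later).
From 1977-12-04 to 1977-12-31 is 31 − 4 = 27 days.
27 ÷ 7 = 3 full weeks with remainder 6, so 3 more Sundays after the first → 4.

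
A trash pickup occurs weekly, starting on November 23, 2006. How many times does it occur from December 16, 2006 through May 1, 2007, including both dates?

Occurrences land 7·i days after November 23, 2006 for i = 0, 1, 2, …
December 16, 2006 is 23 days after the start; 23 ÷ 7 = 3 remainder 2; since the remainder is 2, round up to i = 4. First occurrence in the window: #5 on December 21, 2006 (4×7 = 28 days in).
May 1, 2007 is 159 days after the start; 159 ÷ 7 = 22 remainder 5. Last occurrence in the window: #23 on April 26, 2007.
Occurrences #5 through #23: 19 in total.

19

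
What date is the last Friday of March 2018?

The first Friday of March 2018 is March 2.
March 2018 has 31 days. Adding weeks: 2, 9, 16, 23, 30 — the last one ≤ 31 is the 30th.

March 30, 2018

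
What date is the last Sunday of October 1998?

The first Sunday of October 1998 is October 4.
October 1998 has 31 days. Adding weeks: 4, 11, 18, 25 — the last one ≤ 31 is the 25th.

1998-10-25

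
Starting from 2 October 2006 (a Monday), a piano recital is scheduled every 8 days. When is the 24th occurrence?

The 24th occurrence is 23 intervals after the first: 23 × 8 = 184 days after 2 October 2006.
October has 31 days — 29 days to the end of October leaves 155.
November has 30 days (125 left).
December has 31 days (94 left).
January has 31 days (63 left).
February has 28 days (35 left).
March has 31 days (4 left).
4 days into April → 4 April 2007.

4 April 2007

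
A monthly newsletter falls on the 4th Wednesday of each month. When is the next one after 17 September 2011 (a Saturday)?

September 2011 starts on a Thursday; its first Wednesday is the 7th, so the 4th Wednesday is the 28th — 28 September 2011.
28 September 2011 is after 17 September 2011, so that is the next one.

28 September 2011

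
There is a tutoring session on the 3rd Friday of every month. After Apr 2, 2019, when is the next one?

Apr 2019 starts on a Monday; its first Friday is the 5th, so the 3rd Friday is the 19th — Apr 19, 2019.
Apr 19, 2019 is after Apr 2, 2019, so that is the next one.

Apr 19, 2019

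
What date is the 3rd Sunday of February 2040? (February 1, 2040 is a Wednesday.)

19 February 2040

February 2040 begins on a Wednesday, so the first Sunday is February 5 (4 days later).
The 3rd Sunday is 2 weeks later: 5 + 14 = 19.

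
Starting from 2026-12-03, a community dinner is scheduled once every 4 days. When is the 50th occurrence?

2027-06-17

The 50th occurrence is 49 intervals after the first: 49 × 4 = 196 days after 2026-12-03.
December has 31 days — 28 days to the end of December leaves 168.
January has 31 days (137 left).
February has 28 days (109 left).
March has 31 days (78 left).
April has 30 days (48 left).
May has 31 days (17 left).
17 days into June → 2027-06-17.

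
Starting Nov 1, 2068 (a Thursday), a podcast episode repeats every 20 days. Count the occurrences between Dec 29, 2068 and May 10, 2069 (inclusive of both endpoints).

7

Occurrences land 20·i days after Nov 1, 2068 for i = 0, 1, 2, …
Dec 29, 2068 is 58 days after the start; 58 ÷ 20 = 2 remainder 18; since the remainder is 18, round up to i = 3. First occurrence in the window: #4 on Dec 31, 2068 (3×20 = 60 days in).
May 10, 2069 is 190 days after the start; 190 ÷ 20 = 9 remainder 10. Last occurrence in the window: #10 on Apr 30, 2069.
Occurrences #4 through #10: 7 in total.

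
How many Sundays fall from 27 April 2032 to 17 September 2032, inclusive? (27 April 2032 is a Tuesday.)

27 April 2032 is a Tuesday; the first Sunday on or after it is 2 May 2032 (5 days later).
From 2 May 2032 to 17 September 2032: 29 + 30 + 31 + 31 + 17 = 138 days (rest of May, June, July, August, September).
138 ÷ 7 = 19 full weeks with remainder 5, so 19 more Sundays after the first → 20.

20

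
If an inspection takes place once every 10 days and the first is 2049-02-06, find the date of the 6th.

The 6th occurrence is 5 intervals after the first: 5 × 10 = 50 days after 2049-02-06.
February has 28 days — 22 days to the end of February leaves 28.
28 days into March → 2049-03-28.

2049-03-28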